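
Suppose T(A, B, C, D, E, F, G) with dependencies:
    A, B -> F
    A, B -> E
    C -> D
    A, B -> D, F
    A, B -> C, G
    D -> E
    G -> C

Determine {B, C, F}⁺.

{B, C, D, E, F}

Start with {B, C, F}.
C -> D applies; add {D} → now {B, C, D, F}.
D -> E applies; add {E} → now {B, C, D, E, F}.
No further FD applies.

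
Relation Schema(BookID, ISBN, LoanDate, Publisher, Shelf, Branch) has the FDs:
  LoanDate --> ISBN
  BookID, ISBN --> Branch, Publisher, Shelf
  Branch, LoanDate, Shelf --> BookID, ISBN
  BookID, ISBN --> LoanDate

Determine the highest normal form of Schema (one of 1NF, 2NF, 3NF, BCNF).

3NF

Candidate keys: {BookID, ISBN}, {BookID, LoanDate}, {Branch, LoanDate, Shelf}. Prime attributes: {BookID, Branch, ISBN, LoanDate, Shelf}.
LoanDate --> ISBN: {LoanDate}⁺ = {ISBN, LoanDate}, which is not all of the attributes, so the left side is not a superkey — BCNF is violated.
But every attribute on its right side ({ISBN}) is prime, and the same holds for every other non-superkey FD, so 3NF still holds.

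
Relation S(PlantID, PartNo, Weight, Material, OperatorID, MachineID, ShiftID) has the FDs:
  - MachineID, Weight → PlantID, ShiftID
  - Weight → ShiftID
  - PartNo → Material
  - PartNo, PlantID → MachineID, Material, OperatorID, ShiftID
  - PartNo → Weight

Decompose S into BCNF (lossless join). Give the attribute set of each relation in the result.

{MachineID, OperatorID, PartNo}; {MachineID, PlantID, Weight}; {Material, PartNo, Weight}; {ShiftID, Weight}

Candidate keys of the original relation: {MachineID, PartNo}, {PartNo, PlantID}.
{MachineID, Material, OperatorID, PartNo, PlantID, ShiftID, Weight}: {MachineID, Weight} determines {MachineID, PlantID, ShiftID, Weight} here but is not a superkey — split on MachineID, Weight → PlantID, ShiftID, giving {MachineID, PlantID, ShiftID, Weight} and {MachineID, Material, OperatorID, PartNo, Weight}.
{MachineID, PlantID, ShiftID, Weight}: {Weight} determines {ShiftID, Weight} here but is not a superkey — split on Weight → ShiftID, giving {ShiftID, Weight} and {MachineID, PlantID, Weight}.
{ShiftID, Weight}: every determinant is a superkey — BCNF.
{MachineID, PlantID, Weight}: every determinant is a superkey — BCNF.
{MachineID, Material, OperatorID, PartNo, Weight}: {PartNo} determines {Material, PartNo, Weight} here but is not a superkey — split on PartNo → Material, Weight, giving {Material, PartNo, Weight} and {MachineID, OperatorID, PartNo}.
{Material, PartNo, Weight}: every determinant is a superkey — BCNF.
{MachineID, OperatorID, PartNo}: every determinant is a superkey — BCNF.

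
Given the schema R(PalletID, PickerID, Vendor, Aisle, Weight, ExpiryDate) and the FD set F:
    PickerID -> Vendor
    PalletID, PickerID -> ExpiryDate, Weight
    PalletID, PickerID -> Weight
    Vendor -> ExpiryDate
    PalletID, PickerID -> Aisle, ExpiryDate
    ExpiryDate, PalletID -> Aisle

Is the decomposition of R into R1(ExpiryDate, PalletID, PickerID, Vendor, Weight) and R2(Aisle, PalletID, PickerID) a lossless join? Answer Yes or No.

R1 ∩ R2 = {PalletID, PickerID}; its closure under F is {Aisle, ExpiryDate, PalletID, PickerID, Vendor, Weight}.
R1 is contained in that closure, so R1 ∩ R2 -> R1 holds and the join is lossless.

Yes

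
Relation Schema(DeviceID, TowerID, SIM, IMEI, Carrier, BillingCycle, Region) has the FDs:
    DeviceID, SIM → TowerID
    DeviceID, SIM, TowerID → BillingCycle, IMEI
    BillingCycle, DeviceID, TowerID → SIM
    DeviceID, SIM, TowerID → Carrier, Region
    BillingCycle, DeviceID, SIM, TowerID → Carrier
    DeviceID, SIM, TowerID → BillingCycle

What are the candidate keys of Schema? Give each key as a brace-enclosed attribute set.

{BillingCycle, DeviceID, TowerID}, {DeviceID, SIM}

Attributes never on any right-hand side: {DeviceID} — every candidate key must contain it.
{DeviceID, SIM} is a candidate key since {DeviceID, SIM}⁺ = {BillingCycle, Carrier, DeviceID, IMEI, Region, SIM, TowerID} covers every attribute.
{BillingCycle, DeviceID, TowerID} is a candidate key since {BillingCycle, DeviceID, TowerID}⁺ = {BillingCycle, Carrier, DeviceID, IMEI, Region, SIM, TowerID} covers every attribute.
These are minimal and exhaustive — every other superkey contains one of them.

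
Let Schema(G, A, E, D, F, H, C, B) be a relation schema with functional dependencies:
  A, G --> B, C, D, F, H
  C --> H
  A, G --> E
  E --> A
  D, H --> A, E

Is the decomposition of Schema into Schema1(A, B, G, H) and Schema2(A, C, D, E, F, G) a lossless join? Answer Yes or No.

Common attributes: {A, G}; their closure is {A, B, C, D, E, F, G, H}.
This includes all of Schema1, so the common attributes are a superkey of Schema1 — the join is lossless.

Yes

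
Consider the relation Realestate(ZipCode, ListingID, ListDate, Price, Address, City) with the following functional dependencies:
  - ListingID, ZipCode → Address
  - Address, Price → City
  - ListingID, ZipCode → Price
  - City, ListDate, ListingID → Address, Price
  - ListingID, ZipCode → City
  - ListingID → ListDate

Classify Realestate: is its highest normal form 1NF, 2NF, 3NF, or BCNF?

1NF

Candidate key: {ListingID, ZipCode}. Prime attributes: {ListingID, ZipCode}.
Address, Price → City: {Address, Price}⁺ = {Address, City, Price}, which is not all of the attributes, so the left side is not a superkey — BCNF is violated.
Because {City} is non-prime and the left side of Address, Price → City is not a superkey, the relation is not in 3NF.
Since {ListingID} ⊂ {ListingID, ZipCode} and {ListingID}⁺ ⊇ {ListDate} with {ListDate} non-prime, there is a partial dependency; 2NF fails.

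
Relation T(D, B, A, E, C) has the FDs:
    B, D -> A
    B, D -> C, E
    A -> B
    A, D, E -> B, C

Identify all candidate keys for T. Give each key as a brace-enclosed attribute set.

Attributes never on any right-hand side: {D} — every candidate key must contain it.
{A, D}⁺ = {A, B, C, D, E}, which is every attribute, so {A, D} is a candidate key.
{B, D}⁺ = {A, B, C, D, E}, which is every attribute, so {B, D} is a candidate key.
Any other superkey properly contains one of these, so there are no further candidate keys.

{A, D}, {B, D}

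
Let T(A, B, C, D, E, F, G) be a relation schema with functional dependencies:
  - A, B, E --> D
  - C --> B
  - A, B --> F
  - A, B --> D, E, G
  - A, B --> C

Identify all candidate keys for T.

{A, B}, {A, C}

No FD produces {A}, so it must be in every candidate key.
{A, B} is a candidate key since {A, B}⁺ = {A, B, C, D, E, F, G} covers every attribute.
{A, C} is a candidate key since {A, C}⁺ = {A, B, C, D, E, F, G} covers every attribute.
No proper subset of any of these is a key, and no other minimal superkey exists.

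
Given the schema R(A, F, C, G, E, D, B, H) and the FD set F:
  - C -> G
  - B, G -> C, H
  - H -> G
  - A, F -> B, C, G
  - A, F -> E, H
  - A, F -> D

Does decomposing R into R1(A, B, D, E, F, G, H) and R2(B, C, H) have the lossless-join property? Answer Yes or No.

Yes

Common attributes: {B, H}; their closure is {B, C, G, H}.
R2 is contained in that closure, so R1 ∩ R2 -> R2 holds and the join is lossless.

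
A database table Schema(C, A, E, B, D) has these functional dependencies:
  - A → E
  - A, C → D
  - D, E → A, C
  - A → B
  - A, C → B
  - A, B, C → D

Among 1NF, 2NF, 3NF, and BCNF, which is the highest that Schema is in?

1NF

Candidate keys: {A, C}, {A, D}, {D, E}. Prime attributes: {A, C, D, E}.
A → E: {A}⁺ = {A, B, E}, which is not all of the attributes, so the left side is not a superkey — BCNF is violated.
A → B determines the non-prime attribute {B} from a non-superkey — 3NF is violated.
Since {A} ⊂ {A, C} and {A}⁺ ⊇ {B} with {B} non-prime, there is a partial dependency; 2NF fails.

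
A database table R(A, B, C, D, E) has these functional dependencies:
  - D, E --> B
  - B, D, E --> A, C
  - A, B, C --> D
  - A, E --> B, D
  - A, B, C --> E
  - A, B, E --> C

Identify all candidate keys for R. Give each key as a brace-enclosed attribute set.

{A, B, C}, {A, E}, {D, E}

{A, E}⁺ = {A, B, C, D, E} — all of the relation — so {A, E} is a candidate key.
{D, E}⁺ = {A, B, C, D, E} — all of the relation — so {D, E} is a candidate key.
{A, B, C}⁺ = {A, B, C, D, E} — all of the relation — so {A, B, C} is a candidate key.
No proper subset of any of these is a key, and no other minimal superkey exists.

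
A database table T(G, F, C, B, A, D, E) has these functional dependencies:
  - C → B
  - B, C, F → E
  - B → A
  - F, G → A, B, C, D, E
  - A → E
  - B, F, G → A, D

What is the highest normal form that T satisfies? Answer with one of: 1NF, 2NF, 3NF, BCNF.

2NF

Candidate key: {F, G}. Prime attributes: {F, G}.
For C → B we have {C}⁺ = {A, B, C, E}; {C} is not a superkey, so BCNF fails.
C → B determines the non-prime attribute {B} from a non-superkey — 3NF is violated.
No non-prime attribute depends on a proper subset of any candidate key, so 2NF holds.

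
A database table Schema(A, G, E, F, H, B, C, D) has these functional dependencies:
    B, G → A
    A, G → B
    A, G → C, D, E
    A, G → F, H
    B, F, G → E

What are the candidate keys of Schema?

{A, G}, {B, G}

{G} never appears on the right of any FD, so every key must include it.
{A, G} is a candidate key since {A, G}⁺ = {A, B, C, D, E, F, G, H} covers every attribute.
{B, G} is a candidate key since {B, G}⁺ = {A, B, C, D, E, F, G, H} covers every attribute.
These are minimal and exhaustive — every other superkey contains one of them.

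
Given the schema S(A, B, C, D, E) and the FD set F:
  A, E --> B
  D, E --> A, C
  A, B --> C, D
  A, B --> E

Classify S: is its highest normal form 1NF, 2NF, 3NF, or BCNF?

Candidate keys: {A, B}, {A, E}, {D, E}. Prime attributes: {A, B, D, E}.
The left-hand side of every FD is a superkey, so BCNF is satisfied.

BCNF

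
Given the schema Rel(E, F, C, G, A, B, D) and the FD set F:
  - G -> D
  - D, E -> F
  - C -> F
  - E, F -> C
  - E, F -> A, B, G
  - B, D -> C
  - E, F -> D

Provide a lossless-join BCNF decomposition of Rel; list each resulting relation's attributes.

Candidate keys of the original relation: {C, E}, {D, E}, {E, F}, {E, G}.
Within {A, B, C, D, E, F, G}: {G}⁺ ∩ {A, B, C, D, E, F, G} = {D, G}, not the whole set, so G -> D violates BCNF; decompose into {D, G} and {A, B, C, E, F, G}.
{D, G}: every determinant is a superkey — BCNF.
Within {A, B, C, E, F, G}: {C}⁺ ∩ {A, B, C, E, F, G} = {C, F}, not the whole set, so C -> F violates BCNF; decompose into {C, F} and {A, B, C, E, G}.
{C, F}: every determinant is a superkey — BCNF.
Within {A, B, C, E, G}: {B, G}⁺ ∩ {A, B, C, E, G} = {B, C, G}, not the whole set, so B, G -> C violates BCNF; decompose into {B, C, G} and {A, B, E, G}.
{B, C, G}: every determinant is a superkey — BCNF.
{A, B, E, G}: every determinant is a superkey — BCNF.

{A, B, E, G}; {B, C, G}; {C, F}; {D, G}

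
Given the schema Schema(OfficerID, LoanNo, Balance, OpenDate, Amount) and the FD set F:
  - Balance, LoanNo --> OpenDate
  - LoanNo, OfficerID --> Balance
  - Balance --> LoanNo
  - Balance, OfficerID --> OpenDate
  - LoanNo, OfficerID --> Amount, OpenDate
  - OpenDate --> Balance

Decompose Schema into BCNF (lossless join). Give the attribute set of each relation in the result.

Candidate keys of the original relation: {Balance, OfficerID}, {LoanNo, OfficerID}, {OfficerID, OpenDate}.
{Amount, Balance, LoanNo, OfficerID, OpenDate}: {Balance, LoanNo} determines {Balance, LoanNo, OpenDate} here but is not a superkey — split on Balance, LoanNo --> OpenDate, giving {Balance, LoanNo, OpenDate} and {Amount, Balance, LoanNo, OfficerID}.
{Balance, LoanNo, OpenDate} is in BCNF.
{Amount, Balance, LoanNo, OfficerID}: {Balance} determines {Balance, LoanNo} here but is not a superkey — split on Balance --> LoanNo, giving {Balance, LoanNo} and {Amount, Balance, OfficerID}.
{Balance, LoanNo} is in BCNF.
{Amount, Balance, OfficerID} is in BCNF.

{Amount, Balance, OfficerID}; {Balance, LoanNo, OpenDate}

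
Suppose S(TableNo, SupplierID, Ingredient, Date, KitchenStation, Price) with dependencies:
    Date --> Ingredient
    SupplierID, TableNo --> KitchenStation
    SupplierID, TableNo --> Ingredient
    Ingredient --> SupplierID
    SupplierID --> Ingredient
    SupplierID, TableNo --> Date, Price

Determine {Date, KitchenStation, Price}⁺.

Start with {Date, KitchenStation, Price}.
Date --> Ingredient applies; add {Ingredient} → now {Date, Ingredient, KitchenStation, Price}.
Ingredient --> SupplierID applies; add {SupplierID} → now {Date, Ingredient, KitchenStation, Price, SupplierID}.
No further FD applies.

{Date, Ingredient, KitchenStation, Price, SupplierID}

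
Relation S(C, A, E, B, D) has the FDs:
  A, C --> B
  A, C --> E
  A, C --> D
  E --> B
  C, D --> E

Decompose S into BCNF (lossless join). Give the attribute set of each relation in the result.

{A, C, D}; {B, E}; {C, D, E}

Candidate key of the original relation: {A, C}.
In {A, B, C, D, E}, {E} is not a superkey ({E}⁺ restricted to this set is {B, E}), so split on E --> B into {B, E} and {A, C, D, E}.
{B, E}: every determinant is a superkey — BCNF.
In {A, C, D, E}, {C, D} is not a superkey ({C, D}⁺ restricted to this set is {C, D, E}), so split on C, D --> E into {C, D, E} and {A, C, D}.
{C, D, E}: every determinant is a superkey — BCNF.
{A, C, D}: every determinant is a superkey — BCNF.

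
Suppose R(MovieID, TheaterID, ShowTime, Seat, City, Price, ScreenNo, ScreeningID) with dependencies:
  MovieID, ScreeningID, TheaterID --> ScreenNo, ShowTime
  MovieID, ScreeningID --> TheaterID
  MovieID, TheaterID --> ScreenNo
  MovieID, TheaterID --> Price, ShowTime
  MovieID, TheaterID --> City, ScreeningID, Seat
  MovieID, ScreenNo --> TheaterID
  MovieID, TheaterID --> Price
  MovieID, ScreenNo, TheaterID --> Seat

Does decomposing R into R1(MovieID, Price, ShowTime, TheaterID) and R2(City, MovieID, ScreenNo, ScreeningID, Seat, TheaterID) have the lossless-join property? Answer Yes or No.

Yes

R1 ∩ R2 = {MovieID, TheaterID}; its closure under F is {City, MovieID, Price, ScreenNo, ScreeningID, Seat, ShowTime, TheaterID}.
R1 is contained in that closure, so R1 ∩ R2 --> R1 holds and the join is lossless.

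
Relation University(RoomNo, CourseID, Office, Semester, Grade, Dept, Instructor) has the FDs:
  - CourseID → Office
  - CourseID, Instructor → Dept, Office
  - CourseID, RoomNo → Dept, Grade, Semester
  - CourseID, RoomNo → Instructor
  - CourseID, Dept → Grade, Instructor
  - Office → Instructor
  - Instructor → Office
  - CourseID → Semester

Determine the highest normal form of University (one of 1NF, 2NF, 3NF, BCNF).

Candidate key: {CourseID, RoomNo}. Prime attributes: {CourseID, RoomNo}.
For CourseID → Office we have {CourseID}⁺ = {CourseID, Dept, Grade, Instructor, Office, Semester}; {CourseID} is not a superkey, so BCNF fails.
CourseID → Office has non-prime {Office} on the right and a non-superkey on the left, so 3NF fails.
Since {CourseID} ⊂ {CourseID, RoomNo} and {CourseID}⁺ ⊇ {Dept, Grade, Instructor, Office, Semester} with {Dept, Grade, Instructor, Office, Semester} non-prime, there is a partial dependency; 2NF fails.

1NF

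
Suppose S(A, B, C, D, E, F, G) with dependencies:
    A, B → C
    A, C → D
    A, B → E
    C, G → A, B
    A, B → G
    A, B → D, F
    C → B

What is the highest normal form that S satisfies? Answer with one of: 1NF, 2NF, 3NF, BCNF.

Candidate keys: {A, B}, {A, C}, {C, G}. Prime attributes: {A, B, C, G}.
C → B breaks BCNF: {C}⁺ = {B, C}, so {C} is not a superkey.
But every attribute on its right side ({B}) is prime, and the same holds for every other non-superkey FD, so 3NF still holds.

3NF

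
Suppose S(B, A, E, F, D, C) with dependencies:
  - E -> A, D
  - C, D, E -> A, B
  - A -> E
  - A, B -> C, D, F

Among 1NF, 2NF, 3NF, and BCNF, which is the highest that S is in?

Candidate keys: {A, B}, {A, C}, {B, E}, {C, E}. Prime attributes: {A, B, C, E}.
E -> A, D: {E}⁺ = {A, D, E}, which is not all of the attributes, so the left side is not a superkey — BCNF is violated.
E -> A, D has non-prime {D} on the right and a non-superkey on the left, so 3NF fails.
Since {A} ⊂ {A, B} and {A}⁺ ⊇ {D} with {D} non-prime, there is a partial dependency; 2NF fails.

1NF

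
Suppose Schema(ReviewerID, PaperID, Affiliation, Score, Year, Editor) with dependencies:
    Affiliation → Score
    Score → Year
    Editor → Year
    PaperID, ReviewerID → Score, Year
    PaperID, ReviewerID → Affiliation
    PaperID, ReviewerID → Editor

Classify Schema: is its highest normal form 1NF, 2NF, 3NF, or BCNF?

Candidate key: {PaperID, ReviewerID}. Prime attributes: {PaperID, ReviewerID}.
Affiliation → Score: {Affiliation}⁺ = {Affiliation, Score, Year}, which is not all of the attributes, so the left side is not a superkey — BCNF is violated.
Because {Score} is non-prime and the left side of Affiliation → Score is not a superkey, the relation is not in 3NF.
No non-prime attribute depends on a proper subset of any candidate key, so 2NF holds.

2NF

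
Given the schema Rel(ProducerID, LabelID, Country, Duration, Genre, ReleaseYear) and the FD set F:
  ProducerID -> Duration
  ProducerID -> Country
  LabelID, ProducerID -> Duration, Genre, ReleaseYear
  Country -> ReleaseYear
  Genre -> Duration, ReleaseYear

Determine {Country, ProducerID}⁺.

Start with {Country, ProducerID}.
ProducerID -> Duration applies; add {Duration} → now {Country, Duration, ProducerID}.
Country -> ReleaseYear applies; add {ReleaseYear} → now {Country, Duration, ProducerID, ReleaseYear}.
No further FD applies.

{Country, Duration, ProducerID, ReleaseYear}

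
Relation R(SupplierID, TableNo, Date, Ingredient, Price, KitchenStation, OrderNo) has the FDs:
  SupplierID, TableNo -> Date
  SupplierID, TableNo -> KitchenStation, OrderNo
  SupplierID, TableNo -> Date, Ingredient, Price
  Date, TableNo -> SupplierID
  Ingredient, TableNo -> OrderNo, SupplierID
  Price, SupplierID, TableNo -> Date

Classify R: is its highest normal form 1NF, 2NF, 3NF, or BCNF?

Candidate keys: {Date, TableNo}, {Ingredient, TableNo}, {SupplierID, TableNo}. Prime attributes: {Date, Ingredient, SupplierID, TableNo}.
Every FD has a superkey on the left, so the relation is in BCNF.

BCNF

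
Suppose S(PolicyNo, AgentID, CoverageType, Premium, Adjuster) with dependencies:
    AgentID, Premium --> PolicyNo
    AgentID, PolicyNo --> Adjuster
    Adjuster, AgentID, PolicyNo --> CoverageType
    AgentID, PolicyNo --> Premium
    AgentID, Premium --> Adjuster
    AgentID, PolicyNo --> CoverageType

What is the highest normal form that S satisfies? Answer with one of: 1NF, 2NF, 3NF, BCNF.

Candidate keys: {AgentID, PolicyNo}, {AgentID, Premium}. Prime attributes: {AgentID, PolicyNo, Premium}.
Each dependency's left side is a superkey — BCNF holds.

BCNF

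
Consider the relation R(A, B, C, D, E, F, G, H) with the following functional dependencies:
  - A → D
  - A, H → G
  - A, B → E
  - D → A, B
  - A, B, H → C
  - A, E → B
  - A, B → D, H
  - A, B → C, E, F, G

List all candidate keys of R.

{A}, {D}

{A}⁺ = {A, B, C, D, E, F, G, H}, which is every attribute, so {A} is a candidate key.
{D}⁺ = {A, B, C, D, E, F, G, H}, which is every attribute, so {D} is a candidate key.
Any other superkey properly contains one of these, so there are no further candidate keys.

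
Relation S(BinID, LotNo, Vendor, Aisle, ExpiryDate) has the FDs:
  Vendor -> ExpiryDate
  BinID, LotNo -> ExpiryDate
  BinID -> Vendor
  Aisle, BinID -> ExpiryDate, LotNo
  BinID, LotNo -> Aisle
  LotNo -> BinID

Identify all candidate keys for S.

Closure of {LotNo} is {Aisle, BinID, ExpiryDate, LotNo, Vendor}, the whole schema; {LotNo} is a candidate key.
Closure of {Aisle, BinID} is {Aisle, BinID, ExpiryDate, LotNo, Vendor}, the whole schema; {Aisle, BinID} is a candidate key.
These are minimal and exhaustive — every other superkey contains one of them.

{Aisle, BinID}, {LotNo}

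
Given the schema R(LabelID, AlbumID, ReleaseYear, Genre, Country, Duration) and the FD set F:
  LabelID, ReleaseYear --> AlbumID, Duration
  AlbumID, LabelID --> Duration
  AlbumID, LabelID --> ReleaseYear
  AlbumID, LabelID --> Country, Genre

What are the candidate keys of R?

{LabelID} never appears on the right of any FD, so every key must include it.
Closure of {AlbumID, LabelID} is {AlbumID, Country, Duration, Genre, LabelID, ReleaseYear}, the whole schema; {AlbumID, LabelID} is a candidate key.
Closure of {LabelID, ReleaseYear} is {AlbumID, Country, Duration, Genre, LabelID, ReleaseYear}, the whole schema; {LabelID, ReleaseYear} is a candidate key.
These are minimal and exhaustive — every other superkey contains one of them.

{AlbumID, LabelID}, {LabelID, ReleaseYear}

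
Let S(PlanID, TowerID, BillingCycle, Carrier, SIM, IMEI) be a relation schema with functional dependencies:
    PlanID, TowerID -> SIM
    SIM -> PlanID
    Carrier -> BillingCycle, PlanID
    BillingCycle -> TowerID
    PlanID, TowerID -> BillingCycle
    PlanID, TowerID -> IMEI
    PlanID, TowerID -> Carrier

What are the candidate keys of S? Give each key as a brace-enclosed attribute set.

{BillingCycle, PlanID}, {BillingCycle, SIM}, {Carrier}, {PlanID, TowerID}, {SIM, TowerID}

{Carrier}⁺ = {BillingCycle, Carrier, IMEI, PlanID, SIM, TowerID} — all of the relation — so {Carrier} is a candidate key.
{BillingCycle, PlanID}⁺ = {BillingCycle, Carrier, IMEI, PlanID, SIM, TowerID} — all of the relation — so {BillingCycle, PlanID} is a candidate key.
{BillingCycle, SIM}⁺ = {BillingCycle, Carrier, IMEI, PlanID, SIM, TowerID} — all of the relation — so {BillingCycle, SIM} is a candidate key.
{PlanID, TowerID}⁺ = {BillingCycle, Carrier, IMEI, PlanID, SIM, TowerID} — all of the relation — so {PlanID, TowerID} is a candidate key.
{SIM, TowerID}⁺ = {BillingCycle, Carrier, IMEI, PlanID, SIM, TowerID} — all of the relation — so {SIM, TowerID} is a candidate key.
These are minimal and exhaustive — every other superkey contains one of them.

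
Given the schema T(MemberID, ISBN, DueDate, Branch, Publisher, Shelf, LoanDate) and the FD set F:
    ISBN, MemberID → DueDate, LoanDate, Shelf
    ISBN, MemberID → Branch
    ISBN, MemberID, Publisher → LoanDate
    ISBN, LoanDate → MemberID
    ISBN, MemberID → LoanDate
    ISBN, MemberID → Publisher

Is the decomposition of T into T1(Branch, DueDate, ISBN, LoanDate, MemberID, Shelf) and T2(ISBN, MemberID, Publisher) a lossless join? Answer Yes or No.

Common attributes: {ISBN, MemberID}; their closure is {Branch, DueDate, ISBN, LoanDate, MemberID, Publisher, Shelf}.
This includes all of T1, so the common attributes are a superkey of T1 — the join is lossless.

Yes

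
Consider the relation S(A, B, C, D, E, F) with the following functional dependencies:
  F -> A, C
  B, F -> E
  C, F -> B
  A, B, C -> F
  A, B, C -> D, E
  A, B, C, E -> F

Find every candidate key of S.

{A, B, C}, {F}

{F} is a candidate key since {F}⁺ = {A, B, C, D, E, F} covers every attribute.
{A, B, C} is a candidate key since {A, B, C}⁺ = {A, B, C, D, E, F} covers every attribute.
Any other superkey properly contains one of these, so there are no further candidate keys.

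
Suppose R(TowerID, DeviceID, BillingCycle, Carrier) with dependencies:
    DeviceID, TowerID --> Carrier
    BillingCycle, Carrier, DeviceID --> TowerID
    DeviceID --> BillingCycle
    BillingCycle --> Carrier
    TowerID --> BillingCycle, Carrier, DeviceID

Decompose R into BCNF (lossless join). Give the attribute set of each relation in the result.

{BillingCycle, Carrier}; {BillingCycle, DeviceID, TowerID}

Candidate keys of the original relation: {DeviceID}, {TowerID}.
{BillingCycle, Carrier, DeviceID, TowerID}: {BillingCycle} determines {BillingCycle, Carrier} here but is not a superkey — split on BillingCycle --> Carrier, giving {BillingCycle, Carrier} and {BillingCycle, DeviceID, TowerID}.
{BillingCycle, Carrier}: every determinant is a superkey — BCNF.
{BillingCycle, DeviceID, TowerID}: every determinant is a superkey — BCNF.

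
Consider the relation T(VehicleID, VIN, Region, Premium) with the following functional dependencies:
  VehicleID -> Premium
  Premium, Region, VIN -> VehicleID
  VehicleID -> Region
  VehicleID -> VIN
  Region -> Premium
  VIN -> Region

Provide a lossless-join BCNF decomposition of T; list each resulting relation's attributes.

Candidate keys of the original relation: {VIN}, {VehicleID}.
{Premium, Region, VIN, VehicleID}: {Region} determines {Premium, Region} here but is not a superkey — split on Region -> Premium, giving {Premium, Region} and {Region, VIN, VehicleID}.
{Premium, Region}: every determinant is a superkey — BCNF.
{Region, VIN, VehicleID}: every determinant is a superkey — BCNF.

{Premium, Region}; {Region, VIN, VehicleID}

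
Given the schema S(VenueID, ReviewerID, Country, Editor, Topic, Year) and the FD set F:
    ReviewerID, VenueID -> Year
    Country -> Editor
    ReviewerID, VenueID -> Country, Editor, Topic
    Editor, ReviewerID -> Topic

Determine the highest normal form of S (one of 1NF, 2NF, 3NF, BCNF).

Candidate key: {ReviewerID, VenueID}. Prime attributes: {ReviewerID, VenueID}.
Country -> Editor: {Country}⁺ = {Country, Editor}, which is not all of the attributes, so the left side is not a superkey — BCNF is violated.
Country -> Editor has non-prime {Editor} on the right and a non-superkey on the left, so 3NF fails.
No non-prime attribute depends on a proper subset of any candidate key, so 2NF holds.

2NF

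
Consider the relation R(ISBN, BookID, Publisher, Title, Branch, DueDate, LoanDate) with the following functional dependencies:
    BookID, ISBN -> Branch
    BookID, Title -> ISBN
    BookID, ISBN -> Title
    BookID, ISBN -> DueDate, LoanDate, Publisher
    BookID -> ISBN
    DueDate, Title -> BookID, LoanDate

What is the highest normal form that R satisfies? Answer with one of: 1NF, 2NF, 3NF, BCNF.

Candidate keys: {BookID}, {DueDate, Title}. Prime attributes: {BookID, DueDate, Title}.
Every FD has a superkey on the left, so the relation is in BCNF.

BCNF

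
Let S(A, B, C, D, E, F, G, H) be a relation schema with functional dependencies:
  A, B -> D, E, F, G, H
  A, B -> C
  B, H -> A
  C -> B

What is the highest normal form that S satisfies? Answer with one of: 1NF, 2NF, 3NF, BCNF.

Candidate keys: {A, B}, {A, C}, {B, H}, {C, H}. Prime attributes: {A, B, C, H}.
For C -> B we have {C}⁺ = {B, C}; {C} is not a superkey, so BCNF fails.
But every attribute on its right side ({B}) is prime, and the same holds for every other non-superkey FD, so 3NF still holds.

3NF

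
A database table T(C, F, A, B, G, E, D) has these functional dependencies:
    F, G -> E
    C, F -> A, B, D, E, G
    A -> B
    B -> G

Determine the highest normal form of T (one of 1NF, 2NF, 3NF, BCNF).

Candidate key: {C, F}. Prime attributes: {C, F}.
F, G -> E: {F, G}⁺ = {E, F, G}, which is not all of the attributes, so the left side is not a superkey — BCNF is violated.
Because {E} is non-prime and the left side of F, G -> E is not a superkey, the relation is not in 3NF.
No proper subset of a key has a non-prime attribute in its closure, so there is no partial dependency; 2NF holds.

2NF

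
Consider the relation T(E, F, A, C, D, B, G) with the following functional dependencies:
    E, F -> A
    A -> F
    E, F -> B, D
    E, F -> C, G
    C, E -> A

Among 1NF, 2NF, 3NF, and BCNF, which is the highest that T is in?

Candidate keys: {A, E}, {C, E}, {E, F}. Prime attributes: {A, C, E, F}.
A -> F: {A}⁺ = {A, F}, which is not all of the attributes, so the left side is not a superkey — BCNF is violated.
Since {F} ⊆ prime attributes and every other non-superkey FD also has a prime right side, the schema is in 3NF.

3NF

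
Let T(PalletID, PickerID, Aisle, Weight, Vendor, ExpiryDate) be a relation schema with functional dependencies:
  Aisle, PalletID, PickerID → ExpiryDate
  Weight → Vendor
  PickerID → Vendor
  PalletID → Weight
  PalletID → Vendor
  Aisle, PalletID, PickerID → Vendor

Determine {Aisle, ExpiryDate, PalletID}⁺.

{Aisle, ExpiryDate, PalletID, Vendor, Weight}

Start with {Aisle, ExpiryDate, PalletID}.
PalletID → Weight applies; add {Weight} → now {Aisle, ExpiryDate, PalletID, Weight}.
PalletID → Vendor applies; add {Vendor} → now {Aisle, ExpiryDate, PalletID, Vendor, Weight}.
No further FD applies.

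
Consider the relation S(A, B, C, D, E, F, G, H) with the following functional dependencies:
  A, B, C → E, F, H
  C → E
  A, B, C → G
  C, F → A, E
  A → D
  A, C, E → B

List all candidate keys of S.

Attributes never on any right-hand side: {C} — every candidate key must contain it.
Closure of {A, C} is {A, B, C, D, E, F, G, H}, the whole schema; {A, C} is a candidate key.
Closure of {C, F} is {A, B, C, D, E, F, G, H}, the whole schema; {C, F} is a candidate key.
Any other superkey properly contains one of these, so there are no further candidate keys.

{A, C}, {C, F}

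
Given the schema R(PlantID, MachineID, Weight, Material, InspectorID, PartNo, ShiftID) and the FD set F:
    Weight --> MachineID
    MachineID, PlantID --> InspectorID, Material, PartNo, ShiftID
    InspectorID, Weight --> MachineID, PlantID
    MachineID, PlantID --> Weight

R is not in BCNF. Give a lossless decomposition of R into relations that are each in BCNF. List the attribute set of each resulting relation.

Candidate keys of the original relation: {InspectorID, Weight}, {MachineID, PlantID}, {PlantID, Weight}.
Within {InspectorID, MachineID, Material, PartNo, PlantID, ShiftID, Weight}: {Weight}⁺ ∩ {InspectorID, MachineID, Material, PartNo, PlantID, ShiftID, Weight} = {MachineID, Weight}, not the whole set, so Weight --> MachineID violates BCNF; decompose into {MachineID, Weight} and {InspectorID, Material, PartNo, PlantID, ShiftID, Weight}.
{MachineID, Weight} has no BCNF violation.
{InspectorID, Material, PartNo, PlantID, ShiftID, Weight} has no BCNF violation.

{InspectorID, Material, PartNo, PlantID, ShiftID, Weight}; {MachineID, Weight}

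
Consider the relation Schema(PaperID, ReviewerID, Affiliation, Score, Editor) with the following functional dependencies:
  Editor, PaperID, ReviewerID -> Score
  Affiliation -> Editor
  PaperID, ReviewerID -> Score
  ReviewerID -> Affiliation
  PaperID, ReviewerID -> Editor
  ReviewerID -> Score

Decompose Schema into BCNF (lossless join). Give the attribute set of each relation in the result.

Candidate key of the original relation: {PaperID, ReviewerID}.
Within {Affiliation, Editor, PaperID, ReviewerID, Score}: {Affiliation}⁺ ∩ {Affiliation, Editor, PaperID, ReviewerID, Score} = {Affiliation, Editor}, not the whole set, so Affiliation -> Editor violates BCNF; decompose into {Affiliation, Editor} and {Affiliation, PaperID, ReviewerID, Score}.
{Affiliation, Editor} has no BCNF violation.
Within {Affiliation, PaperID, ReviewerID, Score}: {ReviewerID}⁺ ∩ {Affiliation, PaperID, ReviewerID, Score} = {Affiliation, ReviewerID, Score}, not the whole set, so ReviewerID -> Affiliation, Score violates BCNF; decompose into {Affiliation, ReviewerID, Score} and {PaperID, ReviewerID}.
{Affiliation, ReviewerID, Score} has no BCNF violation.
{PaperID, ReviewerID} has no BCNF violation.

{Affiliation, Editor}; {Affiliation, ReviewerID, Score}; {PaperID, ReviewerID}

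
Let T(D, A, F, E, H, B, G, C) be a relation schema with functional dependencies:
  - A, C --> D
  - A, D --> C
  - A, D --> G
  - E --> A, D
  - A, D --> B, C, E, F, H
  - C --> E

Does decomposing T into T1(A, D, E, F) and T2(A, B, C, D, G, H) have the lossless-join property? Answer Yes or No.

Yes

The shared attributes are {A, D} and {A, D}⁺ = {A, B, C, D, E, F, G, H}.
This includes all of T1, so the common attributes are a superkey of T1 — the join is lossless.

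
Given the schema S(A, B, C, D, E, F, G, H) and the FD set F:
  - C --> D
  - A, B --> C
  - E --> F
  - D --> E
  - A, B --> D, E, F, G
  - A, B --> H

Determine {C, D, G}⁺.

{C, D, E, F, G}

Start with {C, D, G}.
D --> E applies; add {E} → now {C, D, E, G}.
E --> F applies; add {F} → now {C, D, E, F, G}.
No further FD applies.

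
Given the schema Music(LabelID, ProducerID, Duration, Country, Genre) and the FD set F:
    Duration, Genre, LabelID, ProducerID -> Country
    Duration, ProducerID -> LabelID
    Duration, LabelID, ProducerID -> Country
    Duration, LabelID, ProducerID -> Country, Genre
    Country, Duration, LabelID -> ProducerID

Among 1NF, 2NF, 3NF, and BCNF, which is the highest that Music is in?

Candidate keys: {Country, Duration, LabelID}, {Duration, ProducerID}. Prime attributes: {Country, Duration, LabelID, ProducerID}.
Each dependency's left side is a superkey — BCNF holds.

BCNF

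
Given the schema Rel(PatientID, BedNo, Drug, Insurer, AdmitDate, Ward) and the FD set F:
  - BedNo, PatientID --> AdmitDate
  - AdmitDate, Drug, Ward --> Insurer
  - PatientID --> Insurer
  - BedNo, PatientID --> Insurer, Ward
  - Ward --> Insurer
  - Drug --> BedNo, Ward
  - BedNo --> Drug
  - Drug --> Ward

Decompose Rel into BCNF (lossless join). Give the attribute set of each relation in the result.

Candidate keys of the original relation: {BedNo, PatientID}, {Drug, PatientID}.
Within {AdmitDate, BedNo, Drug, Insurer, PatientID, Ward}: {AdmitDate, Drug, Ward}⁺ ∩ {AdmitDate, BedNo, Drug, Insurer, PatientID, Ward} = {AdmitDate, BedNo, Drug, Insurer, Ward}, not the whole set, so AdmitDate, Drug, Ward --> BedNo, Insurer violates BCNF; decompose into {AdmitDate, BedNo, Drug, Insurer, Ward} and {AdmitDate, Drug, PatientID, Ward}.
Within {AdmitDate, BedNo, Drug, Insurer, Ward}: {Ward}⁺ ∩ {AdmitDate, BedNo, Drug, Insurer, Ward} = {Insurer, Ward}, not the whole set, so Ward --> Insurer violates BCNF; decompose into {Insurer, Ward} and {AdmitDate, BedNo, Drug, Ward}.
{Insurer, Ward} has no BCNF violation.
Within {AdmitDate, BedNo, Drug, Ward}: {Drug}⁺ ∩ {AdmitDate, BedNo, Drug, Ward} = {BedNo, Drug, Ward}, not the whole set, so Drug --> BedNo, Ward violates BCNF; decompose into {BedNo, Drug, Ward} and {AdmitDate, Drug}.
{BedNo, Drug, Ward} has no BCNF violation.
{AdmitDate, Drug} has no BCNF violation.
Within {AdmitDate, Drug, PatientID, Ward}: {Drug}⁺ ∩ {AdmitDate, Drug, PatientID, Ward} = {Drug, Ward}, not the whole set, so Drug --> Ward violates BCNF; decompose into {Drug, Ward} and {AdmitDate, Drug, PatientID}.
{Drug, Ward} has no BCNF violation.
{AdmitDate, Drug, PatientID} has no BCNF violation.

{AdmitDate, Drug, PatientID}; {BedNo, Drug, Ward}; {Insurer, Ward}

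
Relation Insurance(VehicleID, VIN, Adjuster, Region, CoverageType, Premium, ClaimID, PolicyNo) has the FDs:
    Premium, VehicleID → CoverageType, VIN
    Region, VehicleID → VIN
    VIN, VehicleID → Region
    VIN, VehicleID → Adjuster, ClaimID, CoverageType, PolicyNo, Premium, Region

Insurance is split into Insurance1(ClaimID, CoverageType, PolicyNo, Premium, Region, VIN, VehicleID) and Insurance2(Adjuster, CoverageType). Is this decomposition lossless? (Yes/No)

No

Insurance1 ∩ Insurance2 = {CoverageType}; its closure under F is {CoverageType}.
The closure covers neither Insurance1 nor Insurance2 entirely; the join is not lossless.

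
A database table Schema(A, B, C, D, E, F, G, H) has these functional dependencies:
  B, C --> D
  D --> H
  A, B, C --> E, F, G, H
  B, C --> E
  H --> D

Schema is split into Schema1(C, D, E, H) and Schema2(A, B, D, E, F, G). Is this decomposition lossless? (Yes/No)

No

Common attributes: {D, E}; their closure is {D, E, H}.
Neither Schema1 nor Schema2 is contained in that closure, so the decomposition is lossy.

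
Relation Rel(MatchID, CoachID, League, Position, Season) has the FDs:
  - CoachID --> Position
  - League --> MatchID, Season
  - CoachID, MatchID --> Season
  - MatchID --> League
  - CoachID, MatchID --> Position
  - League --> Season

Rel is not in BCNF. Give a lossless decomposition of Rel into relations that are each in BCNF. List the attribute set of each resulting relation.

Candidate keys of the original relation: {CoachID, League}, {CoachID, MatchID}.
In {CoachID, League, MatchID, Position, Season}, {CoachID} is not a superkey ({CoachID}⁺ restricted to this set is {CoachID, Position}), so split on CoachID --> Position into {CoachID, Position} and {CoachID, League, MatchID, Season}.
{CoachID, Position}: every determinant is a superkey — BCNF.
In {CoachID, League, MatchID, Season}, {League} is not a superkey ({League}⁺ restricted to this set is {League, MatchID, Season}), so split on League --> MatchID, Season into {League, MatchID, Season} and {CoachID, League}.
{League, MatchID, Season}: every determinant is a superkey — BCNF.
{CoachID, League}: every determinant is a superkey — BCNF.

{CoachID, League}; {CoachID, Position}; {League, MatchID, Season}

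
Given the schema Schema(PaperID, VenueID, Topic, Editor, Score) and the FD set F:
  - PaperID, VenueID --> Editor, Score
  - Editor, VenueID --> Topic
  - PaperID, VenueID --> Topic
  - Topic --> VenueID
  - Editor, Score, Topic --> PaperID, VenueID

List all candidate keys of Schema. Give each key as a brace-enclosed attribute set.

Closure of {PaperID, Topic} is {Editor, PaperID, Score, Topic, VenueID}, the whole schema; {PaperID, Topic} is a candidate key.
Closure of {PaperID, VenueID} is {Editor, PaperID, Score, Topic, VenueID}, the whole schema; {PaperID, VenueID} is a candidate key.
Closure of {Editor, Score, Topic} is {Editor, PaperID, Score, Topic, VenueID}, the whole schema; {Editor, Score, Topic} is a candidate key.
Closure of {Editor, Score, VenueID} is {Editor, PaperID, Score, Topic, VenueID}, the whole schema; {Editor, Score, VenueID} is a candidate key.
No proper subset of any of these is a key, and no other minimal superkey exists.

{Editor, Score, Topic}, {Editor, Score, VenueID}, {PaperID, Topic}, {PaperID, VenueID}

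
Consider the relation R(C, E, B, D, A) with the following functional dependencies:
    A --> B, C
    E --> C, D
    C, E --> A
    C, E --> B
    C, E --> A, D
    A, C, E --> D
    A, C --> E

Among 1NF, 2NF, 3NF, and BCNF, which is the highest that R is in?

BCNF

Candidate keys: {A}, {E}. Prime attributes: {A, E}.
The left-hand side of every FD is a superkey, so BCNF is satisfied.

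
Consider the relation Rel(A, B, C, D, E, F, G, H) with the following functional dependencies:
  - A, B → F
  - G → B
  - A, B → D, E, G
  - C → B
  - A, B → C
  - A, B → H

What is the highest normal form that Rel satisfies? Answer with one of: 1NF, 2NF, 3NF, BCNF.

Candidate keys: {A, B}, {A, C}, {A, G}. Prime attributes: {A, B, C, G}.
For G → B we have {G}⁺ = {B, G}; {G} is not a superkey, so BCNF fails.
Since {B} ⊆ prime attributes and every other non-superkey FD also has a prime right side, the schema is in 3NF.

3NF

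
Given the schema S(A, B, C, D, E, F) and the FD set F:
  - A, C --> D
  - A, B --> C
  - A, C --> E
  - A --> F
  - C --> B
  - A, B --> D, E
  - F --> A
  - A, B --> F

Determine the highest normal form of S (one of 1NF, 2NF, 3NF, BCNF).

3NF

Candidate keys: {A, B}, {A, C}, {B, F}, {C, F}. Prime attributes: {A, B, C, F}.
A --> F breaks BCNF: {A}⁺ = {A, F}, so {A} is not a superkey.
But every attribute on its right side ({F}) is prime, and the same holds for every other non-superkey FD, so 3NF still holds.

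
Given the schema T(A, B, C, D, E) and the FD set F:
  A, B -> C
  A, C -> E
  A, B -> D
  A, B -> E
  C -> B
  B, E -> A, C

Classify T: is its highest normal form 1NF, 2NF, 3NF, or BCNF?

Candidate keys: {A, B}, {A, C}, {B, E}, {C, E}. Prime attributes: {A, B, C, E}.
For C -> B we have {C}⁺ = {B, C}; {C} is not a superkey, so BCNF fails.
But every attribute on its right side ({B}) is prime, and the same holds for every other non-superkey FD, so 3NF still holds.

3NF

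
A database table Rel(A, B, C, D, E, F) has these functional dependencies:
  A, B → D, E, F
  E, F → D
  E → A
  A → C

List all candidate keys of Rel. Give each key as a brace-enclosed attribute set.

No FD produces {B}, so it must be in every candidate key.
{A, B}⁺ = {A, B, C, D, E, F} — all of the relation — so {A, B} is a candidate key.
{B, E}⁺ = {A, B, C, D, E, F} — all of the relation — so {B, E} is a candidate key.
These are minimal and exhaustive — every other superkey contains one of them.

{A, B}, {B, E}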